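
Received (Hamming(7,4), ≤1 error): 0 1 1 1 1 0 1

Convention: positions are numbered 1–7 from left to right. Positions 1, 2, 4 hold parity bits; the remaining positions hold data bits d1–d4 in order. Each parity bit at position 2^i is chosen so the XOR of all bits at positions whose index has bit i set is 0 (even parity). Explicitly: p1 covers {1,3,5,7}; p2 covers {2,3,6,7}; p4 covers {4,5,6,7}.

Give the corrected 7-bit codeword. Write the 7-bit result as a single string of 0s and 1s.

s1 (pos 1,3,5,7): 0⊕1⊕1⊕1 = 1
s2 (pos 2,3,6,7): 1⊕1⊕0⊕1 = 1
s4 (pos 4,5,6,7): 1⊕1⊕0⊕1 = 1
Syndrome s4…s1 = 111 → error at position 7.
Flip position 7: 0111101 → 0111100

0111100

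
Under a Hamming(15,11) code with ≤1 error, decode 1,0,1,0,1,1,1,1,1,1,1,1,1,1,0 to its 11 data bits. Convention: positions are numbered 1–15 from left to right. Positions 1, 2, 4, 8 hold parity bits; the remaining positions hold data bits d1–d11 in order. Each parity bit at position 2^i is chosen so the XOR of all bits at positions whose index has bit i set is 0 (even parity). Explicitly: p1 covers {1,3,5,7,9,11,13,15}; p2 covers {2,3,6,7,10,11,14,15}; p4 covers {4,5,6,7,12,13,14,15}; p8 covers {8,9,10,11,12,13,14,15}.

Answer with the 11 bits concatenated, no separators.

11110111110

s1 (pos 1,3,5,7,9,11,13,15): 1⊕1⊕1⊕1⊕1⊕1⊕1⊕0 = 1
s2 (pos 2,3,6,7,10,11,14,15): 0⊕1⊕1⊕1⊕1⊕1⊕1⊕0 = 0
s4 (pos 4,5,6,7,12,13,14,15): 0⊕1⊕1⊕1⊕1⊕1⊕1⊕0 = 0
s8 (pos 8,9,10,11,12,13,14,15): 1⊕1⊕1⊕1⊕1⊕1⊕1⊕0 = 1
Syndrome s8…s1 = 1001 → error at position 9.
Flip position 9: 101011111111110 → 101011110111110
Read data bits from positions 3,5,6,7,9,10,11,12,13,14,15: 11110111110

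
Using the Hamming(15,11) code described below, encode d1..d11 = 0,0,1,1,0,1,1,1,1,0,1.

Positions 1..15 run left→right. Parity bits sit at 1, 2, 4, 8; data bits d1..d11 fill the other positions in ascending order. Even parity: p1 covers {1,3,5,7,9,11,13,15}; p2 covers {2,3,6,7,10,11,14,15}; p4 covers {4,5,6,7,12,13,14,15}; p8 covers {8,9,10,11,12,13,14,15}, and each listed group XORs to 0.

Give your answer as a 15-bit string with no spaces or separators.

010101110111101

Place data at non-parity positions: p1 p2 0 p4 0 1 1 p8 0 1 1 1 1 0 1
p1 (pos 1,3,5,7,9,11,13,15): XOR of data positions = 0⊕0⊕1⊕0⊕1⊕1⊕1 = 0
p2 (pos 2,3,6,7,10,11,14,15): XOR of data positions = 0⊕1⊕1⊕1⊕1⊕0⊕1 = 1
p4 (pos 4,5,6,7,12,13,14,15): XOR of data positions = 0⊕1⊕1⊕1⊕1⊕0⊕1 = 1
p8 (pos 8,9,10,11,12,13,14,15): XOR of data positions = 0⊕1⊕1⊕1⊕1⊕0⊕1 = 1
Codeword: 010101110111101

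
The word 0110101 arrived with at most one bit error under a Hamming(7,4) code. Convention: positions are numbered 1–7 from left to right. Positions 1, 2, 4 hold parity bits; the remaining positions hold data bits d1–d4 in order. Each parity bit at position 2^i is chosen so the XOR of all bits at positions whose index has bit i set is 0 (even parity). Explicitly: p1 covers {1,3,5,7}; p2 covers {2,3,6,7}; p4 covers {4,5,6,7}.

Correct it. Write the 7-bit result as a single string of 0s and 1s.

0100101

s1 (pos 1,3,5,7): 0⊕1⊕1⊕1 = 1
s2 (pos 2,3,6,7): 1⊕1⊕0⊕1 = 1
s4 (pos 4,5,6,7): 0⊕1⊕0⊕1 = 0
Syndrome s4…s1 = 011 → error at position 3.
Flip position 3: 0110101 → 0100101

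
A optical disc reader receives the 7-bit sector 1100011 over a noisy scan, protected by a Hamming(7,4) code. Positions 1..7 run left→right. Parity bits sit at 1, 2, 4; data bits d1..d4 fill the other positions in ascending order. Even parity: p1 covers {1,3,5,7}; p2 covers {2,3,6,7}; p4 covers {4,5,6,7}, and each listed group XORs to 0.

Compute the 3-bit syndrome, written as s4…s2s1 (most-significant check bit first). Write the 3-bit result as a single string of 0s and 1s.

010

s1 (pos 1,3,5,7): 1⊕0⊕0⊕1 = 0
s2 (pos 2,3,6,7): 1⊕0⊕1⊕1 = 1
s4 (pos 4,5,6,7): 0⊕0⊕1⊕1 = 0
Syndrome s4…s1 = 010 → error at position 2.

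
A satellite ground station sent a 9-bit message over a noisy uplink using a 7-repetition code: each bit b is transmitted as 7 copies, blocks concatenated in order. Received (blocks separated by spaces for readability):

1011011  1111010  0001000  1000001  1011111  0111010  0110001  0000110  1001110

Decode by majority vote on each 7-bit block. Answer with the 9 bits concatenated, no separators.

Block 1 (1011011): 5 ones → 1
Block 2 (1111010): 5 ones → 1
Block 3 (0001000): 1 one → 0
Block 4 (1000001): 2 ones → 0
Block 5 (1011111): 6 ones → 1
Block 6 (0111010): 4 ones → 1
Block 7 (0110001): 3 ones → 0
Block 8 (0000110): 2 ones → 0
Block 9 (1001110): 4 ones → 1

110011001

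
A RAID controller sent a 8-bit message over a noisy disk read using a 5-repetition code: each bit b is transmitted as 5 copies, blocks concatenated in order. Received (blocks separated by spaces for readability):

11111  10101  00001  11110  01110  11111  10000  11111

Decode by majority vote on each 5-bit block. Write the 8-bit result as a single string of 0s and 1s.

Block 1 (11111): 5 ones → 1
Block 2 (10101): 3 ones → 1
Block 3 (00001): 1 one → 0
Block 4 (11110): 4 ones → 1
Block 5 (01110): 3 ones → 1
Block 6 (11111): 5 ones → 1
Block 7 (10000): 1 one → 0
Block 8 (11111): 5 ones → 1

11011101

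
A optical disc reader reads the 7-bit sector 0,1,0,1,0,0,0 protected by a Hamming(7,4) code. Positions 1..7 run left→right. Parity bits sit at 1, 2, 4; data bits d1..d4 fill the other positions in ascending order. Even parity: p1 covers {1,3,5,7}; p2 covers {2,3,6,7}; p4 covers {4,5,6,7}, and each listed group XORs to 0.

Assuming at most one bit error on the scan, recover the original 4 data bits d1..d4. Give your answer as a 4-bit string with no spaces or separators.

0010

s1 (pos 1,3,5,7): 0⊕0⊕0⊕0 = 0
s2 (pos 2,3,6,7): 1⊕0⊕0⊕0 = 1
s4 (pos 4,5,6,7): 1⊕0⊕0⊕0 = 1
Syndrome s4…s1 = 110 → error at position 6.
Flip position 6: 0101000 → 0101010
Read data bits from positions 3,5,6,7: 0010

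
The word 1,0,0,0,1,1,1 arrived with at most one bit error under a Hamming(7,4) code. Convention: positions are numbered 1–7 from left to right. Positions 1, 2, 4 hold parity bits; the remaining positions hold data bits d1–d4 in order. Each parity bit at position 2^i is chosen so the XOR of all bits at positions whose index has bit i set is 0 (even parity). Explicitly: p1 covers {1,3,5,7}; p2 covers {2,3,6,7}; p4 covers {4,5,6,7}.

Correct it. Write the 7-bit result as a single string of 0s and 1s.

s1 (pos 1,3,5,7): 1⊕0⊕1⊕1 = 1
s2 (pos 2,3,6,7): 0⊕0⊕1⊕1 = 0
s4 (pos 4,5,6,7): 0⊕1⊕1⊕1 = 1
Syndrome s4…s1 = 101 → error at position 5.
Flip position 5: 1000111 → 1000011

1000011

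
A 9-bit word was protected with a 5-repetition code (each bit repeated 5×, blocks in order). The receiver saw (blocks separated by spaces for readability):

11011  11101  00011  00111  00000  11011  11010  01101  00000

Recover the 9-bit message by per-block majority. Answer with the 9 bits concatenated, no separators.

Block 1 (11011): 4 ones → 1
Block 2 (11101): 4 ones → 1
Block 3 (00011): 2 ones → 0
Block 4 (00111): 3 ones → 1
Block 5 (00000): 0 ones → 0
Block 6 (11011): 4 ones → 1
Block 7 (11010): 3 ones → 1
Block 8 (01101): 3 ones → 1
Block 9 (00000): 0 ones → 0

110101110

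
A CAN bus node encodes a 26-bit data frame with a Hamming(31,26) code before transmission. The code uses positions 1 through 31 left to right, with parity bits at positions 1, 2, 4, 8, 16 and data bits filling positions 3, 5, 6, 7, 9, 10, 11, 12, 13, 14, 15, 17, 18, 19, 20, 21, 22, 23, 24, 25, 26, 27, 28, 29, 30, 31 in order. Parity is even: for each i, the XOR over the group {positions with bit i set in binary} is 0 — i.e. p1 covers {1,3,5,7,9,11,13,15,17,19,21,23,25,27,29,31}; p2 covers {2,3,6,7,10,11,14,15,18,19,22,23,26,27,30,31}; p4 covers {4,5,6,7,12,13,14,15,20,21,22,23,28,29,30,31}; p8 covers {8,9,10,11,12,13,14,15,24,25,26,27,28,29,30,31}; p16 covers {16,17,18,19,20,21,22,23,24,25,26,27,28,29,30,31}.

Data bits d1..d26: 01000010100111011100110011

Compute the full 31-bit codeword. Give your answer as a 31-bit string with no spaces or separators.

1101100000101000111011100110011

Place data at non-parity positions: p1 p2 0 p4 1 0 0 p8 0 0 1 0 1 0 0 p16 1 1 1 0 1 1 1 0 0 1 1 0 0 1 1
p1 (pos 1,3,5,7,9,11,13,15,17,19,21,23,25,27,29,31): XOR of data positions = 0⊕1⊕0⊕0⊕1⊕1⊕0⊕1⊕1⊕1⊕1⊕0⊕1⊕0⊕1 = 1
p2 (pos 2,3,6,7,10,11,14,15,18,19,22,23,26,27,30,31): XOR of data positions = 0⊕0⊕0⊕0⊕1⊕0⊕0⊕1⊕1⊕1⊕1⊕1⊕1⊕1⊕1 = 1
p4 (pos 4,5,6,7,12,13,14,15,20,21,22,23,28,29,30,31): XOR of data positions = 1⊕0⊕0⊕0⊕1⊕0⊕0⊕0⊕1⊕1⊕1⊕0⊕0⊕1⊕1 = 1
p8 (pos 8,9,10,11,12,13,14,15,24,25,26,27,28,29,30,31): XOR of data positions = 0⊕0⊕1⊕0⊕1⊕0⊕0⊕0⊕0⊕1⊕1⊕0⊕0⊕1⊕1 = 0
p16 (pos 16,17,18,19,20,21,22,23,24,25,26,27,28,29,30,31): XOR of data positions = 1⊕1⊕1⊕0⊕1⊕1⊕1⊕0⊕0⊕1⊕1⊕0⊕0⊕1⊕1 = 0
Codeword: 1101100000101000111011100110011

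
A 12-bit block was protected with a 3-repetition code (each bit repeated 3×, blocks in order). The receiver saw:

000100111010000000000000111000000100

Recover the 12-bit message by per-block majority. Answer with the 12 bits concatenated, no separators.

Block 1 (000): 0 ones → 0
Block 2 (100): 1 one → 0
Block 3 (111): 3 ones → 1
Block 4 (010): 1 one → 0
Block 5 (000): 0 ones → 0
Block 6 (000): 0 ones → 0
Block 7 (000): 0 ones → 0
Block 8 (000): 0 ones → 0
Block 9 (111): 3 ones → 1
Block 10 (000): 0 ones → 0
Block 11 (000): 0 ones → 0
Block 12 (100): 1 one → 0

001000001000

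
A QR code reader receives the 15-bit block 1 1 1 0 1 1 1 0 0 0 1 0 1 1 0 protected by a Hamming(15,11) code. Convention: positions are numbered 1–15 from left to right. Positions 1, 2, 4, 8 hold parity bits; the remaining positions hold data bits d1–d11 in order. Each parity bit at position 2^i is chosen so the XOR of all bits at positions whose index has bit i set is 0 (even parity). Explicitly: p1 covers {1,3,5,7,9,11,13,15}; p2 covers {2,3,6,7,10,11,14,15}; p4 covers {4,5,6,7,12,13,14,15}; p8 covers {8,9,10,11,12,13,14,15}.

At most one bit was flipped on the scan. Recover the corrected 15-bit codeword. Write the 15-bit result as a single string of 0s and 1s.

111011100011110

s1 (pos 1,3,5,7,9,11,13,15): 1⊕1⊕1⊕1⊕0⊕1⊕1⊕0 = 0
s2 (pos 2,3,6,7,10,11,14,15): 1⊕1⊕1⊕1⊕0⊕1⊕1⊕0 = 0
s4 (pos 4,5,6,7,12,13,14,15): 0⊕1⊕1⊕1⊕0⊕1⊕1⊕0 = 1
s8 (pos 8,9,10,11,12,13,14,15): 0⊕0⊕0⊕1⊕0⊕1⊕1⊕0 = 1
Syndrome s8…s1 = 1100 → error at position 12.
Flip position 12: 111011100010110 → 111011100011110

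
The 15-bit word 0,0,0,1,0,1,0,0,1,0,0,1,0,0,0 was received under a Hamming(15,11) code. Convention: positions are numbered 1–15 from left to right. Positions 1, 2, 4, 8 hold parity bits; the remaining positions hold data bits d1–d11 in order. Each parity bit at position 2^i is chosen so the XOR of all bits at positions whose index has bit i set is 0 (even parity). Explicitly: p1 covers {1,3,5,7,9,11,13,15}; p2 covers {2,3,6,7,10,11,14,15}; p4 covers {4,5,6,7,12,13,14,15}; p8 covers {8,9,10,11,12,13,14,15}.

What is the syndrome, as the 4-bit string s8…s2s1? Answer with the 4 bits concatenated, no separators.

0111

s1 (pos 1,3,5,7,9,11,13,15): 0⊕0⊕0⊕0⊕1⊕0⊕0⊕0 = 1
s2 (pos 2,3,6,7,10,11,14,15): 0⊕0⊕1⊕0⊕0⊕0⊕0⊕0 = 1
s4 (pos 4,5,6,7,12,13,14,15): 1⊕0⊕1⊕0⊕1⊕0⊕0⊕0 = 1
s8 (pos 8,9,10,11,12,13,14,15): 0⊕1⊕0⊕0⊕1⊕0⊕0⊕0 = 0
Syndrome s8…s1 = 0111 → error at position 7.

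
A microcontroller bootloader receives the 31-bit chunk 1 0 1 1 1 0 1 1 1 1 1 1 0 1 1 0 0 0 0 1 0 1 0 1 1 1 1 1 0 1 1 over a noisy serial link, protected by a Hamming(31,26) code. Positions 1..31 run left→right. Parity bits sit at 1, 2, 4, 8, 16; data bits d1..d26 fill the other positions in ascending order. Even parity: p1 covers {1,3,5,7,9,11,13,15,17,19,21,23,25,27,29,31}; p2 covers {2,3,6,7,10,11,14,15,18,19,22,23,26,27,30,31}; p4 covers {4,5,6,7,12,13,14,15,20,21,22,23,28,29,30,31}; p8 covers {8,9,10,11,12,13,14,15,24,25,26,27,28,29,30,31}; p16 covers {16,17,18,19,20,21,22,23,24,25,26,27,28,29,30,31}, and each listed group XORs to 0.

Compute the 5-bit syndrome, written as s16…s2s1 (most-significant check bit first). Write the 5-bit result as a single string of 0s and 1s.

10110

s1 (pos 1,3,5,7,9,11,13,15,17,19,21,23,25,27,29,31): 1⊕1⊕1⊕1⊕1⊕1⊕0⊕1⊕0⊕0⊕0⊕0⊕1⊕1⊕0⊕1 = 0
s2 (pos 2,3,6,7,10,11,14,15,18,19,22,23,26,27,30,31): 0⊕1⊕0⊕1⊕1⊕1⊕1⊕1⊕0⊕0⊕1⊕0⊕1⊕1⊕1⊕1 = 1
s4 (pos 4,5,6,7,12,13,14,15,20,21,22,23,28,29,30,31): 1⊕1⊕0⊕1⊕1⊕0⊕1⊕1⊕1⊕0⊕1⊕0⊕1⊕0⊕1⊕1 = 1
s8 (pos 8,9,10,11,12,13,14,15,24,25,26,27,28,29,30,31): 1⊕1⊕1⊕1⊕1⊕0⊕1⊕1⊕1⊕1⊕1⊕1⊕1⊕0⊕1⊕1 = 0
s16 (pos 16,17,18,19,20,21,22,23,24,25,26,27,28,29,30,31): 0⊕0⊕0⊕0⊕1⊕0⊕1⊕0⊕1⊕1⊕1⊕1⊕1⊕0⊕1⊕1 = 1
Syndrome s16…s1 = 10110 → error at position 22.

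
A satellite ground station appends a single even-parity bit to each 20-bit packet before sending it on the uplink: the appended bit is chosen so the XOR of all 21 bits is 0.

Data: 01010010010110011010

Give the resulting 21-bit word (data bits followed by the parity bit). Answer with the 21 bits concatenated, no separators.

010100100101100110101

XOR of the 20 data bits: 0⊕1⊕0⊕1⊕0⊕0⊕1⊕0⊕0⊕1⊕0⊕1⊕1⊕0⊕0⊕1⊕1⊕0⊕1⊕0 = 1
Parity bit = 1 (so all 21 bits XOR to 0).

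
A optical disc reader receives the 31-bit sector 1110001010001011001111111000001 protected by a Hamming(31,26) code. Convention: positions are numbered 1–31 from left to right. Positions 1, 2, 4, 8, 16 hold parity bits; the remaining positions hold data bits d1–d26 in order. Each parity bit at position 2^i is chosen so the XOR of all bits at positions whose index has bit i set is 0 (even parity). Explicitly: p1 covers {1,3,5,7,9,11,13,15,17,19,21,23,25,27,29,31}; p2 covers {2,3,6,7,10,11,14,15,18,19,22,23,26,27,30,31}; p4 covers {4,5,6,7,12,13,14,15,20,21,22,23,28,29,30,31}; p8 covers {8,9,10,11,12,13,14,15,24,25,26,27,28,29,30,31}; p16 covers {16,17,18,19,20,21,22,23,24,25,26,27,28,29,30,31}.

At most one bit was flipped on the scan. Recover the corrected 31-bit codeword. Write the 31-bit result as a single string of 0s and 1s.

s1 (pos 1,3,5,7,9,11,13,15,17,19,21,23,25,27,29,31): 1⊕1⊕0⊕1⊕1⊕0⊕1⊕1⊕0⊕1⊕1⊕1⊕1⊕0⊕0⊕1 = 1
s2 (pos 2,3,6,7,10,11,14,15,18,19,22,23,26,27,30,31): 1⊕1⊕0⊕1⊕0⊕0⊕0⊕1⊕0⊕1⊕1⊕1⊕0⊕0⊕0⊕1 = 0
s4 (pos 4,5,6,7,12,13,14,15,20,21,22,23,28,29,30,31): 0⊕0⊕0⊕1⊕0⊕1⊕0⊕1⊕1⊕1⊕1⊕1⊕0⊕0⊕0⊕1 = 0
s8 (pos 8,9,10,11,12,13,14,15,24,25,26,27,28,29,30,31): 0⊕1⊕0⊕0⊕0⊕1⊕0⊕1⊕1⊕1⊕0⊕0⊕0⊕0⊕0⊕1 = 0
s16 (pos 16,17,18,19,20,21,22,23,24,25,26,27,28,29,30,31): 1⊕0⊕0⊕1⊕1⊕1⊕1⊕1⊕1⊕1⊕0⊕0⊕0⊕0⊕0⊕1 = 1
Syndrome s16…s1 = 10001 → error at position 17.
Flip position 17: 1110001010001011001111111000001 → 1110001010001011101111111000001

1110001010001011101111111000001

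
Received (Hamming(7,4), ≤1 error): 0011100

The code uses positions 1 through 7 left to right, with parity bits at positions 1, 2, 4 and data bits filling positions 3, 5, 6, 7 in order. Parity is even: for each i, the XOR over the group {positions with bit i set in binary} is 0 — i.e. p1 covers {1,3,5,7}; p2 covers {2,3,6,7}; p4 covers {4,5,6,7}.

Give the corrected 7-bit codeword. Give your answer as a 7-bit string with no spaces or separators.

s1 (pos 1,3,5,7): 0⊕1⊕1⊕0 = 0
s2 (pos 2,3,6,7): 0⊕1⊕0⊕0 = 1
s4 (pos 4,5,6,7): 1⊕1⊕0⊕0 = 0
Syndrome s4…s1 = 010 → error at position 2.
Flip position 2: 0011100 → 0111100

0111100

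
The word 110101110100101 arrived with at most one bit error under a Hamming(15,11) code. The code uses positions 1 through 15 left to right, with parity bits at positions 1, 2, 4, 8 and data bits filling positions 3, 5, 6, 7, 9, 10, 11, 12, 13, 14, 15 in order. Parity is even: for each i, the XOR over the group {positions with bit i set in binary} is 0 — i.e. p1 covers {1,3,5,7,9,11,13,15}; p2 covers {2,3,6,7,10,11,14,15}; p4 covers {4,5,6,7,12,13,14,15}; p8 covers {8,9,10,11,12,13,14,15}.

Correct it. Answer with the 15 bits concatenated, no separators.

s1 (pos 1,3,5,7,9,11,13,15): 1⊕0⊕0⊕1⊕0⊕0⊕1⊕1 = 0
s2 (pos 2,3,6,7,10,11,14,15): 1⊕0⊕1⊕1⊕1⊕0⊕0⊕1 = 1
s4 (pos 4,5,6,7,12,13,14,15): 1⊕0⊕1⊕1⊕0⊕1⊕0⊕1 = 1
s8 (pos 8,9,10,11,12,13,14,15): 1⊕0⊕1⊕0⊕0⊕1⊕0⊕1 = 0
Syndrome s8…s1 = 0110 → error at position 6.
Flip position 6: 110101110100101 → 110100110100101

110100110100101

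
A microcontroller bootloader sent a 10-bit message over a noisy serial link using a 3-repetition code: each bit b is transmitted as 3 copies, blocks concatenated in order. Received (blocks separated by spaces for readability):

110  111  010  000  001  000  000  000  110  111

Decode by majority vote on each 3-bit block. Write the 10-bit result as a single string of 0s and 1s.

1100000011

Block 1 (110): 2 ones → 1
Block 2 (111): 3 ones → 1
Block 3 (010): 1 one → 0
Block 4 (000): 0 ones → 0
Block 5 (001): 1 one → 0
Block 6 (000): 0 ones → 0
Block 7 (000): 0 ones → 0
Block 8 (000): 0 ones → 0
Block 9 (110): 2 ones → 1
Block 10 (111): 3 ones → 1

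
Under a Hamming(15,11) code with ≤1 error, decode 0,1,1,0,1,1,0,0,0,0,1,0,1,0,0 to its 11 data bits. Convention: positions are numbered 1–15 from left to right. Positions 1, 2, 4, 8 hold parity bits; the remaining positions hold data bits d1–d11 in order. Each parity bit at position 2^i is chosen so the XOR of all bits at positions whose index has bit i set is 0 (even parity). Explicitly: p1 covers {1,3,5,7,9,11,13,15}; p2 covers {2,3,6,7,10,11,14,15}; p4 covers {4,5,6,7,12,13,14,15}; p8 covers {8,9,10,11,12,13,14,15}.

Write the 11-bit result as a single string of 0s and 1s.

s1 (pos 1,3,5,7,9,11,13,15): 0⊕1⊕1⊕0⊕0⊕1⊕1⊕0 = 0
s2 (pos 2,3,6,7,10,11,14,15): 1⊕1⊕1⊕0⊕0⊕1⊕0⊕0 = 0
s4 (pos 4,5,6,7,12,13,14,15): 0⊕1⊕1⊕0⊕0⊕1⊕0⊕0 = 1
s8 (pos 8,9,10,11,12,13,14,15): 0⊕0⊕0⊕1⊕0⊕1⊕0⊕0 = 0
Syndrome s8…s1 = 0100 → error at position 4.
Flip position 4: 011011000010100 → 011111000010100
Read data bits from positions 3,5,6,7,9,10,11,12,13,14,15: 11100010100

11100010100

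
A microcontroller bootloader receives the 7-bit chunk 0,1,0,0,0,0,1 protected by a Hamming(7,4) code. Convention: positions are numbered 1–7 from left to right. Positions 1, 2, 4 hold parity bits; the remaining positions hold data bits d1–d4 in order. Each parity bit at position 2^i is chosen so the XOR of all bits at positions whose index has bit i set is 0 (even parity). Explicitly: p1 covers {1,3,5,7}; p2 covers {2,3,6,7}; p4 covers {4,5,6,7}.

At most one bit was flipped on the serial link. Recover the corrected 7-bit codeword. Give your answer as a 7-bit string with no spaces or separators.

s1 (pos 1,3,5,7): 0⊕0⊕0⊕1 = 1
s2 (pos 2,3,6,7): 1⊕0⊕0⊕1 = 0
s4 (pos 4,5,6,7): 0⊕0⊕0⊕1 = 1
Syndrome s4…s1 = 101 → error at position 5.
Flip position 5: 0100001 → 0100101

0100101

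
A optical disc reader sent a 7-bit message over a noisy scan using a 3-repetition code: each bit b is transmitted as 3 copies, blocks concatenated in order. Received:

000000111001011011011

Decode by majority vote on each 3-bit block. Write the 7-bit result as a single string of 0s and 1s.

Block 1 (000): 0 ones → 0
Block 2 (000): 0 ones → 0
Block 3 (111): 3 ones → 1
Block 4 (001): 1 one → 0
Block 5 (011): 2 ones → 1
Block 6 (011): 2 ones → 1
Block 7 (011): 2 ones → 1

0010111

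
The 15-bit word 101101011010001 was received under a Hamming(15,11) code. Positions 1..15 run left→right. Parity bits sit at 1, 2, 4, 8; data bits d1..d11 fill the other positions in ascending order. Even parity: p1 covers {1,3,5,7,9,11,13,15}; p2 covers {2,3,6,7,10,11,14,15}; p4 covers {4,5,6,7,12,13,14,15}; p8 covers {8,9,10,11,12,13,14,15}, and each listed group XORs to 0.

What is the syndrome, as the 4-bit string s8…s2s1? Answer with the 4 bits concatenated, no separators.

s1 (pos 1,3,5,7,9,11,13,15): 1⊕1⊕0⊕0⊕1⊕1⊕0⊕1 = 1
s2 (pos 2,3,6,7,10,11,14,15): 0⊕1⊕1⊕0⊕0⊕1⊕0⊕1 = 0
s4 (pos 4,5,6,7,12,13,14,15): 1⊕0⊕1⊕0⊕0⊕0⊕0⊕1 = 1
s8 (pos 8,9,10,11,12,13,14,15): 1⊕1⊕0⊕1⊕0⊕0⊕0⊕1 = 0
Syndrome s8…s1 = 0101 → error at position 5.

0101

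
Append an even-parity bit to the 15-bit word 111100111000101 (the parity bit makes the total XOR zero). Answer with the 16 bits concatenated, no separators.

XOR of the 15 data bits: 1⊕1⊕1⊕1⊕0⊕0⊕1⊕1⊕1⊕0⊕0⊕0⊕1⊕0⊕1 = 1
Parity bit = 1 (so all 16 bits XOR to 0).

1111001110001011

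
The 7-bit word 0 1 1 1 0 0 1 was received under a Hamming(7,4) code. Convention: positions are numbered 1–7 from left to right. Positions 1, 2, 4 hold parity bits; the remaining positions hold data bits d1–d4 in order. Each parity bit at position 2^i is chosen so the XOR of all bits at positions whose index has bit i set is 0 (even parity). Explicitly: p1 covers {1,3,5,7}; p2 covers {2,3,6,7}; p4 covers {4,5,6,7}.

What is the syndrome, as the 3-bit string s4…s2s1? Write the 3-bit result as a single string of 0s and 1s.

s1 (pos 1,3,5,7): 0⊕1⊕0⊕1 = 0
s2 (pos 2,3,6,7): 1⊕1⊕0⊕1 = 1
s4 (pos 4,5,6,7): 1⊕0⊕0⊕1 = 0
Syndrome s4…s1 = 010 → error at position 2.

010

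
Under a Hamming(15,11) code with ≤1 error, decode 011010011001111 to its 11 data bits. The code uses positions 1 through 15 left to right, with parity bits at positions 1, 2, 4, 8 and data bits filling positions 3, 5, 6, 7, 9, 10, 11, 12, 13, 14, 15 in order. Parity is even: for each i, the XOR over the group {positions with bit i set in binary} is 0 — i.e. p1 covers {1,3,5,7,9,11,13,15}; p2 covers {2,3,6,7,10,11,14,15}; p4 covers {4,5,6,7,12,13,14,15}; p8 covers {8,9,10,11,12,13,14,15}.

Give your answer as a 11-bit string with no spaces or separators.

10001001111

s1 (pos 1,3,5,7,9,11,13,15): 0⊕1⊕1⊕0⊕1⊕0⊕1⊕1 = 1
s2 (pos 2,3,6,7,10,11,14,15): 1⊕1⊕0⊕0⊕0⊕0⊕1⊕1 = 0
s4 (pos 4,5,6,7,12,13,14,15): 0⊕1⊕0⊕0⊕1⊕1⊕1⊕1 = 1
s8 (pos 8,9,10,11,12,13,14,15): 1⊕1⊕0⊕0⊕1⊕1⊕1⊕1 = 0
Syndrome s8…s1 = 0101 → error at position 5.
Flip position 5: 011010011001111 → 011000011001111
Read data bits from positions 3,5,6,7,9,10,11,12,13,14,15: 10001001111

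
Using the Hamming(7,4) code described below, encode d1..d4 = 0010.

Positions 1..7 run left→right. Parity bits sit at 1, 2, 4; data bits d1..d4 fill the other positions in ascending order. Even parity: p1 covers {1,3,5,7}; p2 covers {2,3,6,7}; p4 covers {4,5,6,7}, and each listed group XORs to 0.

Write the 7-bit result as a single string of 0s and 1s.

0101010

Place data at non-parity positions: p1 p2 0 p4 0 1 0
p1 (pos 1,3,5,7): XOR of data positions = 0⊕0⊕0 = 0
p2 (pos 2,3,6,7): XOR of data positions = 0⊕1⊕0 = 1
p4 (pos 4,5,6,7): XOR of data positions = 0⊕1⊕0 = 1
Codeword: 0101010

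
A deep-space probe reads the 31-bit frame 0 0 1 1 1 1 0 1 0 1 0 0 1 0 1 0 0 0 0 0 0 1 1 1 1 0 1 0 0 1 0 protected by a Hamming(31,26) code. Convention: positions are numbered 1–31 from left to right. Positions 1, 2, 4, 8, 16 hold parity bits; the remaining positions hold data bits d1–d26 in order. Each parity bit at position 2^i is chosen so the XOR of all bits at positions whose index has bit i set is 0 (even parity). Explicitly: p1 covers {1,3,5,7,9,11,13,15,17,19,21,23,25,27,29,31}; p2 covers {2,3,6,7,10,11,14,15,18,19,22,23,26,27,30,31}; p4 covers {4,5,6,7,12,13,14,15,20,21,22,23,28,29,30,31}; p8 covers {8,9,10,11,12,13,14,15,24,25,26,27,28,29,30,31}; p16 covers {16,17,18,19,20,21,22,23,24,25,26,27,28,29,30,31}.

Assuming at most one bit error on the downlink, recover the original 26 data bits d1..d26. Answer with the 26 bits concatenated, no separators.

11100100101000001111010010

s1 (pos 1,3,5,7,9,11,13,15,17,19,21,23,25,27,29,31): 0⊕1⊕1⊕0⊕0⊕0⊕1⊕1⊕0⊕0⊕0⊕1⊕1⊕1⊕0⊕0 = 1
s2 (pos 2,3,6,7,10,11,14,15,18,19,22,23,26,27,30,31): 0⊕1⊕1⊕0⊕1⊕0⊕0⊕1⊕0⊕0⊕1⊕1⊕0⊕1⊕1⊕0 = 0
s4 (pos 4,5,6,7,12,13,14,15,20,21,22,23,28,29,30,31): 1⊕1⊕1⊕0⊕0⊕1⊕0⊕1⊕0⊕0⊕1⊕1⊕0⊕0⊕1⊕0 = 0
s8 (pos 8,9,10,11,12,13,14,15,24,25,26,27,28,29,30,31): 1⊕0⊕1⊕0⊕0⊕1⊕0⊕1⊕1⊕1⊕0⊕1⊕0⊕0⊕1⊕0 = 0
s16 (pos 16,17,18,19,20,21,22,23,24,25,26,27,28,29,30,31): 0⊕0⊕0⊕0⊕0⊕0⊕1⊕1⊕1⊕1⊕0⊕1⊕0⊕0⊕1⊕0 = 0
Syndrome s16…s1 = 00001 → error at position 1.
Flip position 1: 0011110101001010000001111010010 → 1011110101001010000001111010010
Read data bits from positions 3,5,6,7,9,10,11,12,13,14,15,17,18,19,20,21,22,23,24,25,26,27,28,29,30,31: 11100100101000001111010010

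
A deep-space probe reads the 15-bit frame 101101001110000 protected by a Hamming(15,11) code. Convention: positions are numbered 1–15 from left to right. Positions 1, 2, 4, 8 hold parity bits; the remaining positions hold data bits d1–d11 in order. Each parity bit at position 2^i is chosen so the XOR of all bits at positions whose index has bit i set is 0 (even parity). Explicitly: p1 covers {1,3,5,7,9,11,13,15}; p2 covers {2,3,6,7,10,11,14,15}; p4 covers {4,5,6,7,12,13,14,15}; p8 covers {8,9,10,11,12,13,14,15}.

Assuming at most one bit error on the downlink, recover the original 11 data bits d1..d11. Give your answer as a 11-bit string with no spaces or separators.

10101110000

s1 (pos 1,3,5,7,9,11,13,15): 1⊕1⊕0⊕0⊕1⊕1⊕0⊕0 = 0
s2 (pos 2,3,6,7,10,11,14,15): 0⊕1⊕1⊕0⊕1⊕1⊕0⊕0 = 0
s4 (pos 4,5,6,7,12,13,14,15): 1⊕0⊕1⊕0⊕0⊕0⊕0⊕0 = 0
s8 (pos 8,9,10,11,12,13,14,15): 0⊕1⊕1⊕1⊕0⊕0⊕0⊕0 = 1
Syndrome s8…s1 = 1000 → error at position 8.
Flip position 8: 101101001110000 → 101101011110000
Read data bits from positions 3,5,6,7,9,10,11,12,13,14,15: 10101110000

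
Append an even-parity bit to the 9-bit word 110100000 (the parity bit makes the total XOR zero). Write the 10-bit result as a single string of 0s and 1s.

XOR of the 9 data bits: 1⊕1⊕0⊕1⊕0⊕0⊕0⊕0⊕0 = 1
Parity bit = 1 (so all 10 bits XOR to 0).

1101000001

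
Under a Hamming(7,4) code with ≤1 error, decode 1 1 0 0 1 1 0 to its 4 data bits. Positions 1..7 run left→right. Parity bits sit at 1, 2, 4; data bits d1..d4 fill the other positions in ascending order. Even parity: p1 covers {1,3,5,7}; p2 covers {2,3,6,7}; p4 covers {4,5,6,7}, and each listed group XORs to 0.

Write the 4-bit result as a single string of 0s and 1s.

s1 (pos 1,3,5,7): 1⊕0⊕1⊕0 = 0
s2 (pos 2,3,6,7): 1⊕0⊕1⊕0 = 0
s4 (pos 4,5,6,7): 0⊕1⊕1⊕0 = 0
Syndrome s4…s1 = 000 → no error.
Read data bits from positions 3,5,6,7: 0110

0110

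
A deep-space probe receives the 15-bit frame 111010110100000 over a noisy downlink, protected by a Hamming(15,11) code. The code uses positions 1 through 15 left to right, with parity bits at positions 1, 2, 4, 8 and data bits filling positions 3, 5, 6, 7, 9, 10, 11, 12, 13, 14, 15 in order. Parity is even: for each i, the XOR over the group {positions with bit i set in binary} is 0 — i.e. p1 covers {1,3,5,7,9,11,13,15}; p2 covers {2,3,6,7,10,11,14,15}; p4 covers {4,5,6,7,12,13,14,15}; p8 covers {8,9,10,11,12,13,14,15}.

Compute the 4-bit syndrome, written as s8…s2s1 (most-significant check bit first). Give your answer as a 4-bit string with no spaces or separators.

s1 (pos 1,3,5,7,9,11,13,15): 1⊕1⊕1⊕1⊕0⊕0⊕0⊕0 = 0
s2 (pos 2,3,6,7,10,11,14,15): 1⊕1⊕0⊕1⊕1⊕0⊕0⊕0 = 0
s4 (pos 4,5,6,7,12,13,14,15): 0⊕1⊕0⊕1⊕0⊕0⊕0⊕0 = 0
s8 (pos 8,9,10,11,12,13,14,15): 1⊕0⊕1⊕0⊕0⊕0⊕0⊕0 = 0
Syndrome s8…s1 = 0000 → no error.

0000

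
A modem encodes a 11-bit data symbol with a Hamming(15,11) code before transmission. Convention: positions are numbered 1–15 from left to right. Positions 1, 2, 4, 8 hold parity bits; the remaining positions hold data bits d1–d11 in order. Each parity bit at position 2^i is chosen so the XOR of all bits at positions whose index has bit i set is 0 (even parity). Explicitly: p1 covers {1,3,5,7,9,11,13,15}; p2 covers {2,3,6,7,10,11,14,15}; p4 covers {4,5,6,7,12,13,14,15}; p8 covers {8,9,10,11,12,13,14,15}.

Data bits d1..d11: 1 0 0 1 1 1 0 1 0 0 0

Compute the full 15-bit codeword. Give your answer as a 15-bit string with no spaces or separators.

111000111101000

Place data at non-parity positions: p1 p2 1 p4 0 0 1 p8 1 1 0 1 0 0 0
p1 (pos 1,3,5,7,9,11,13,15): XOR of data positions = 1⊕0⊕1⊕1⊕0⊕0⊕0 = 1
p2 (pos 2,3,6,7,10,11,14,15): XOR of data positions = 1⊕0⊕1⊕1⊕0⊕0⊕0 = 1
p4 (pos 4,5,6,7,12,13,14,15): XOR of data positions = 0⊕0⊕1⊕1⊕0⊕0⊕0 = 0
p8 (pos 8,9,10,11,12,13,14,15): XOR of data positions = 1⊕1⊕0⊕1⊕0⊕0⊕0 = 1
Codeword: 111000111101000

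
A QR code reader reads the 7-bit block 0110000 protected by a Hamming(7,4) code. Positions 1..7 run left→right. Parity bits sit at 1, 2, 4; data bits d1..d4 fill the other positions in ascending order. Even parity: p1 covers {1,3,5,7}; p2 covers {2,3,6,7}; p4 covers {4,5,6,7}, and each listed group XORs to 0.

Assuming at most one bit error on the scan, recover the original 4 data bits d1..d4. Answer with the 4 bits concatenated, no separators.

1000

s1 (pos 1,3,5,7): 0⊕1⊕0⊕0 = 1
s2 (pos 2,3,6,7): 1⊕1⊕0⊕0 = 0
s4 (pos 4,5,6,7): 0⊕0⊕0⊕0 = 0
Syndrome s4…s1 = 001 → error at position 1.
Flip position 1: 0110000 → 1110000
Read data bits from positions 3,5,6,7: 1000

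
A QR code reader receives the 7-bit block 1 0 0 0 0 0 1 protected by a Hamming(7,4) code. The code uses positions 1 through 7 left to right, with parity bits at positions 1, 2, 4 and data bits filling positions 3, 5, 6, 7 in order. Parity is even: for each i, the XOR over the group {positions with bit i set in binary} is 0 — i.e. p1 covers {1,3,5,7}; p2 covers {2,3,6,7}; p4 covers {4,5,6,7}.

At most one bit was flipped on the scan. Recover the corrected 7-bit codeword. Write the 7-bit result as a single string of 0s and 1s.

1000011

s1 (pos 1,3,5,7): 1⊕0⊕0⊕1 = 0
s2 (pos 2,3,6,7): 0⊕0⊕0⊕1 = 1
s4 (pos 4,5,6,7): 0⊕0⊕0⊕1 = 1
Syndrome s4…s1 = 110 → error at position 6.
Flip position 6: 1000001 → 1000011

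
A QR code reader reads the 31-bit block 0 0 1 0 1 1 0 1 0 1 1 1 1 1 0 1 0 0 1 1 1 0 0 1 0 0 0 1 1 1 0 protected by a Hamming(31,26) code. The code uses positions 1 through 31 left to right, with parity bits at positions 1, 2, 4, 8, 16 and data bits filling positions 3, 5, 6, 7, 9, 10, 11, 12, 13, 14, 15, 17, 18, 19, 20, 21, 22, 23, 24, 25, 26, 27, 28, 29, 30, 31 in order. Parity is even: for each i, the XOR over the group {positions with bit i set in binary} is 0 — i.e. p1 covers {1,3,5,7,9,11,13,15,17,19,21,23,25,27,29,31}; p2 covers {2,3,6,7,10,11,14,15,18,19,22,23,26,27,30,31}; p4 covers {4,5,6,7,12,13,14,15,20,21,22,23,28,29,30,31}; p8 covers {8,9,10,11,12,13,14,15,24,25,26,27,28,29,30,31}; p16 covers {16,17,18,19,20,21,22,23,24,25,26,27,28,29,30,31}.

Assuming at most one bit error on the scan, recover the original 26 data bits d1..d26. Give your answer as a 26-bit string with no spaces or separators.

01100111110001110010001110

s1 (pos 1,3,5,7,9,11,13,15,17,19,21,23,25,27,29,31): 0⊕1⊕1⊕0⊕0⊕1⊕1⊕0⊕0⊕1⊕1⊕0⊕0⊕0⊕1⊕0 = 1
s2 (pos 2,3,6,7,10,11,14,15,18,19,22,23,26,27,30,31): 0⊕1⊕1⊕0⊕1⊕1⊕1⊕0⊕0⊕1⊕0⊕0⊕0⊕0⊕1⊕0 = 1
s4 (pos 4,5,6,7,12,13,14,15,20,21,22,23,28,29,30,31): 0⊕1⊕1⊕0⊕1⊕1⊕1⊕0⊕1⊕1⊕0⊕0⊕1⊕1⊕1⊕0 = 0
s8 (pos 8,9,10,11,12,13,14,15,24,25,26,27,28,29,30,31): 1⊕0⊕1⊕1⊕1⊕1⊕1⊕0⊕1⊕0⊕0⊕0⊕1⊕1⊕1⊕0 = 0
s16 (pos 16,17,18,19,20,21,22,23,24,25,26,27,28,29,30,31): 1⊕0⊕0⊕1⊕1⊕1⊕0⊕0⊕1⊕0⊕0⊕0⊕1⊕1⊕1⊕0 = 0
Syndrome s16…s1 = 00011 → error at position 3.
Flip position 3: 0010110101111101001110010001110 → 0000110101111101001110010001110
Read data bits from positions 3,5,6,7,9,10,11,12,13,14,15,17,18,19,20,21,22,23,24,25,26,27,28,29,30,31: 01100111110001110010001110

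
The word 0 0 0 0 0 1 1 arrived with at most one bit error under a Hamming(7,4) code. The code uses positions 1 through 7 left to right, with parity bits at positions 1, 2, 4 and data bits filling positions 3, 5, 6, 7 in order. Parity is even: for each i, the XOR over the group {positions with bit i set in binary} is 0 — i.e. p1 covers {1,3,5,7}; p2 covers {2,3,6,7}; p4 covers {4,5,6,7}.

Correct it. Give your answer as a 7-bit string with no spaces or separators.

s1 (pos 1,3,5,7): 0⊕0⊕0⊕1 = 1
s2 (pos 2,3,6,7): 0⊕0⊕1⊕1 = 0
s4 (pos 4,5,6,7): 0⊕0⊕1⊕1 = 0
Syndrome s4…s1 = 001 → error at position 1.
Flip position 1: 0000011 → 1000011

1000011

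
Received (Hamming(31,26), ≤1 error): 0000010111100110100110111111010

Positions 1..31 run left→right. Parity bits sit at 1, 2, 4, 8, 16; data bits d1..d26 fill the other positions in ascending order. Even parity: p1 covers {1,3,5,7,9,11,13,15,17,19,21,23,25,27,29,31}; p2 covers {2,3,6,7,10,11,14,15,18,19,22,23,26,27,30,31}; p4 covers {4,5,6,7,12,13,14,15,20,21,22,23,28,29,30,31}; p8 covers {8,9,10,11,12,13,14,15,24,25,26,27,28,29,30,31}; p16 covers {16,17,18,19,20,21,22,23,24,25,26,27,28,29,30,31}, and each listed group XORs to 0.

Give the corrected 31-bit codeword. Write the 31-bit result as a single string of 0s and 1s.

0100010111100110100110111111010

s1 (pos 1,3,5,7,9,11,13,15,17,19,21,23,25,27,29,31): 0⊕0⊕0⊕0⊕1⊕1⊕0⊕1⊕1⊕0⊕1⊕1⊕1⊕1⊕0⊕0 = 0
s2 (pos 2,3,6,7,10,11,14,15,18,19,22,23,26,27,30,31): 0⊕0⊕1⊕0⊕1⊕1⊕1⊕1⊕0⊕0⊕0⊕1⊕1⊕1⊕1⊕0 = 1
s4 (pos 4,5,6,7,12,13,14,15,20,21,22,23,28,29,30,31): 0⊕0⊕1⊕0⊕0⊕0⊕1⊕1⊕1⊕1⊕0⊕1⊕1⊕0⊕1⊕0 = 0
s8 (pos 8,9,10,11,12,13,14,15,24,25,26,27,28,29,30,31): 1⊕1⊕1⊕1⊕0⊕0⊕1⊕1⊕1⊕1⊕1⊕1⊕1⊕0⊕1⊕0 = 0
s16 (pos 16,17,18,19,20,21,22,23,24,25,26,27,28,29,30,31): 0⊕1⊕0⊕0⊕1⊕1⊕0⊕1⊕1⊕1⊕1⊕1⊕1⊕0⊕1⊕0 = 0
Syndrome s16…s1 = 00010 → error at position 2.
Flip position 2: 0000010111100110100110111111010 → 0100010111100110100110111111010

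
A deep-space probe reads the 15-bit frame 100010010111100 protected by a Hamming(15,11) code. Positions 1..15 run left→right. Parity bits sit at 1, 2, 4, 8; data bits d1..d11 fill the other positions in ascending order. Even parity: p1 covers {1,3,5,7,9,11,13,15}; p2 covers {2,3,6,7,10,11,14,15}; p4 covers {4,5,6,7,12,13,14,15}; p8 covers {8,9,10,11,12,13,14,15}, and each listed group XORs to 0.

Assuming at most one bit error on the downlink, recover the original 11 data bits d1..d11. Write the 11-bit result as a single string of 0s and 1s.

s1 (pos 1,3,5,7,9,11,13,15): 1⊕0⊕1⊕0⊕0⊕1⊕1⊕0 = 0
s2 (pos 2,3,6,7,10,11,14,15): 0⊕0⊕0⊕0⊕1⊕1⊕0⊕0 = 0
s4 (pos 4,5,6,7,12,13,14,15): 0⊕1⊕0⊕0⊕1⊕1⊕0⊕0 = 1
s8 (pos 8,9,10,11,12,13,14,15): 1⊕0⊕1⊕1⊕1⊕1⊕0⊕0 = 1
Syndrome s8…s1 = 1100 → error at position 12.
Flip position 12: 100010010111100 → 100010010110100
Read data bits from positions 3,5,6,7,9,10,11,12,13,14,15: 01000110100

01000110100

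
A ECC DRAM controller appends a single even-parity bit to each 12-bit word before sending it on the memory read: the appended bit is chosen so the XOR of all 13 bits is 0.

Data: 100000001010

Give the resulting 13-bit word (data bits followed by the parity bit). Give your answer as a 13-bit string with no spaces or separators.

XOR of the 12 data bits: 1⊕0⊕0⊕0⊕0⊕0⊕0⊕0⊕1⊕0⊕1⊕0 = 1
Parity bit = 1 (so all 13 bits XOR to 0).

1000000010101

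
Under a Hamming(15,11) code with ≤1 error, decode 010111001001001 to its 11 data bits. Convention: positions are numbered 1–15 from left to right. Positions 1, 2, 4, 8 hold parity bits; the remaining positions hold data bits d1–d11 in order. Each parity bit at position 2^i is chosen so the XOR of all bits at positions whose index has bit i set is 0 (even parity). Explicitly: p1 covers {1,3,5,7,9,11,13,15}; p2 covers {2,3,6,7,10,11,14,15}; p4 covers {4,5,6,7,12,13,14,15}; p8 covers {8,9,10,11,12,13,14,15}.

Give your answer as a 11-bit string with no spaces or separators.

s1 (pos 1,3,5,7,9,11,13,15): 0⊕0⊕1⊕0⊕1⊕0⊕0⊕1 = 1
s2 (pos 2,3,6,7,10,11,14,15): 1⊕0⊕1⊕0⊕0⊕0⊕0⊕1 = 1
s4 (pos 4,5,6,7,12,13,14,15): 1⊕1⊕1⊕0⊕1⊕0⊕0⊕1 = 1
s8 (pos 8,9,10,11,12,13,14,15): 0⊕1⊕0⊕0⊕1⊕0⊕0⊕1 = 1
Syndrome s8…s1 = 1111 → error at position 15.
Flip position 15: 010111001001001 → 010111001001000
Read data bits from positions 3,5,6,7,9,10,11,12,13,14,15: 01101001000

01101001000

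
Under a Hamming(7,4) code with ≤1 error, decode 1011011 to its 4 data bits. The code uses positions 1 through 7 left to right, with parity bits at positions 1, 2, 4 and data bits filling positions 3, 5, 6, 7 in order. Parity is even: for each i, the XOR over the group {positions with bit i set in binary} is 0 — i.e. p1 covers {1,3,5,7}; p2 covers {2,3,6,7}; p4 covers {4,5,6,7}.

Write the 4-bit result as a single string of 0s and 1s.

s1 (pos 1,3,5,7): 1⊕1⊕0⊕1 = 1
s2 (pos 2,3,6,7): 0⊕1⊕1⊕1 = 1
s4 (pos 4,5,6,7): 1⊕0⊕1⊕1 = 1
Syndrome s4…s1 = 111 → error at position 7.
Flip position 7: 1011011 → 1011010
Read data bits from positions 3,5,6,7: 1010

1010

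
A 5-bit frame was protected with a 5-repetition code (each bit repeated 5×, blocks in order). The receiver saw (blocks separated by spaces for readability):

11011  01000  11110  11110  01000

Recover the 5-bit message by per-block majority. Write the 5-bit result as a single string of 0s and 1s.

10110

Block 1 (11011): 4 ones → 1
Block 2 (01000): 1 one → 0
Block 3 (11110): 4 ones → 1
Block 4 (11110): 4 ones → 1
Block 5 (01000): 1 one → 0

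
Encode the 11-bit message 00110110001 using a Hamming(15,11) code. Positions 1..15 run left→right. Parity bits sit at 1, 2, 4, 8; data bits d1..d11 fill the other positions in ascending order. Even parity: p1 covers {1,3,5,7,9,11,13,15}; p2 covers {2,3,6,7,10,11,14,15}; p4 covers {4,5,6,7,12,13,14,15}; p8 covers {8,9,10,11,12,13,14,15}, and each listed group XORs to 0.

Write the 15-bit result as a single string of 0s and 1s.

110101110110001

Place data at non-parity positions: p1 p2 0 p4 0 1 1 p8 0 1 1 0 0 0 1
p1 (pos 1,3,5,7,9,11,13,15): XOR of data positions = 0⊕0⊕1⊕0⊕1⊕0⊕1 = 1
p2 (pos 2,3,6,7,10,11,14,15): XOR of data positions = 0⊕1⊕1⊕1⊕1⊕0⊕1 = 1
p4 (pos 4,5,6,7,12,13,14,15): XOR of data positions = 0⊕1⊕1⊕0⊕0⊕0⊕1 = 1
p8 (pos 8,9,10,11,12,13,14,15): XOR of data positions = 0⊕1⊕1⊕0⊕0⊕0⊕1 = 1
Codeword: 110101110110001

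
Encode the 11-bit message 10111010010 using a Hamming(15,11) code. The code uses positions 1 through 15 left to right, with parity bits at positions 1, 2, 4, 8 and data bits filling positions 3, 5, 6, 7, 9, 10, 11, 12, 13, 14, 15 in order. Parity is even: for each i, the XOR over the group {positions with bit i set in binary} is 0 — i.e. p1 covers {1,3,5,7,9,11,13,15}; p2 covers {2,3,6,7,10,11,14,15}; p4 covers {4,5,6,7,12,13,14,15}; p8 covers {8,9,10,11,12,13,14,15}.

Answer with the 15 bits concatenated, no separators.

Place data at non-parity positions: p1 p2 1 p4 0 1 1 p8 1 0 1 0 0 1 0
p1 (pos 1,3,5,7,9,11,13,15): XOR of data positions = 1⊕0⊕1⊕1⊕1⊕0⊕0 = 0
p2 (pos 2,3,6,7,10,11,14,15): XOR of data positions = 1⊕1⊕1⊕0⊕1⊕1⊕0 = 1
p4 (pos 4,5,6,7,12,13,14,15): XOR of data positions = 0⊕1⊕1⊕0⊕0⊕1⊕0 = 1
p8 (pos 8,9,10,11,12,13,14,15): XOR of data positions = 1⊕0⊕1⊕0⊕0⊕1⊕0 = 1
Codeword: 011101111010010

011101111010010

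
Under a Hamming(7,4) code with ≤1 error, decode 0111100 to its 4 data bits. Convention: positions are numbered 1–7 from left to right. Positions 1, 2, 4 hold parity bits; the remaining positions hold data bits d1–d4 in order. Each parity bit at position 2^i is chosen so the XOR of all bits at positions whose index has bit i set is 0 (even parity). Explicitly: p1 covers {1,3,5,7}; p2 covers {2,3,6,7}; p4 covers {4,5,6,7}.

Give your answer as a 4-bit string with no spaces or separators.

s1 (pos 1,3,5,7): 0⊕1⊕1⊕0 = 0
s2 (pos 2,3,6,7): 1⊕1⊕0⊕0 = 0
s4 (pos 4,5,6,7): 1⊕1⊕0⊕0 = 0
Syndrome s4…s1 = 000 → no error.
Read data bits from positions 3,5,6,7: 1100

1100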